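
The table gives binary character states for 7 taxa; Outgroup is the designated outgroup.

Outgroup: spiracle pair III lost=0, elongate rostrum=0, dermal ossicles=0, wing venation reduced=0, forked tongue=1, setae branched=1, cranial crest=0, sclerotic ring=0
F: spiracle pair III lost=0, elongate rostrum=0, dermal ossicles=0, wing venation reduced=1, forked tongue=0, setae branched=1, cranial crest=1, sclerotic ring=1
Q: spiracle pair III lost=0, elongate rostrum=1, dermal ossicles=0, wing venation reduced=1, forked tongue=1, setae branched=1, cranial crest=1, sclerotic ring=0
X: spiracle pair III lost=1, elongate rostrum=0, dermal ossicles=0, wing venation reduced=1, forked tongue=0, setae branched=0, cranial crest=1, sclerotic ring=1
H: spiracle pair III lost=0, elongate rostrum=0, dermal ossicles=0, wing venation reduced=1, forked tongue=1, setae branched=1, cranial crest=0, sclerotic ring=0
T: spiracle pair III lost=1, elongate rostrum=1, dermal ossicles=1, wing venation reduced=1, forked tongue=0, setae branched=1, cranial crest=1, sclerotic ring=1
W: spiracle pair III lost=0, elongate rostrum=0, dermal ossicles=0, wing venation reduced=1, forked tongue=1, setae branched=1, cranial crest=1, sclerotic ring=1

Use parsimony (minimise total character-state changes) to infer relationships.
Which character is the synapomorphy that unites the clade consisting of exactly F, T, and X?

Character polarity is set by the outgroup: the derived state is whichever differs from the outgroup's state, so for forked tongue, setae branched the derived state is '0', and for the remaining characters it is '1'.
spiracle pair III lost (derived state '1') is shared by T and X — a synapomorphy uniting that clade.
elongate rostrum groups Q and T, which is incompatible with the clades supported by the remaining characters; treating it as convergent (homoplasy) costs fewer steps than any alternative tree.
dermal ossicles: derived state '1' in T only — an autapomorphy, so it tells us nothing about relationships among taxa.
All ingroup taxa share the derived state '1' for wing venation reduced; it defines the ingroup but does not resolve relationships within it.
Only F, T, and X show the derived state '0' for forked tongue, supporting them as a clade.
setae branched: derived state '0' in X only — an autapomorphy, so it tells us nothing about relationships among taxa.
Only F, Q, T, W, and X show the derived state '1' for cranial crest, supporting them as a clade.
sclerotic ring (derived state '1') is shared by F, T, W, and X — a synapomorphy uniting that clade.
Most parsimonious ingroup topology: (H,((((X,T),F),W),Q)).
The clade {F, T, X} is supported by forked tongue: its derived state '0' occurs in exactly those taxa and in no other taxon (including the outgroup).

forked tongue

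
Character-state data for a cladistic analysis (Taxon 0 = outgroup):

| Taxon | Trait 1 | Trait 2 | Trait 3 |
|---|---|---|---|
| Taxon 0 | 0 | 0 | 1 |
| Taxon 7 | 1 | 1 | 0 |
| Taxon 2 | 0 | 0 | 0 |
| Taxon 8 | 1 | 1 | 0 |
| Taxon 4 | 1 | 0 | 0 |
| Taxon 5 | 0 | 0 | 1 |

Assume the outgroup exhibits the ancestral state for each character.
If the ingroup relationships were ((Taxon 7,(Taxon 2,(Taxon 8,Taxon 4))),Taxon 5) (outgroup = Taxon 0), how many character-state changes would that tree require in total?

Map each character onto ((Taxon 7,(Taxon 2,(Taxon 8,Taxon 4))),Taxon 5) (rooted by Taxon 0) and count the minimum state changes it requires (Fitch parsimony):
Trait 1: 2; Trait 2: 2; Trait 3: 1.
Total tree length = 5.

5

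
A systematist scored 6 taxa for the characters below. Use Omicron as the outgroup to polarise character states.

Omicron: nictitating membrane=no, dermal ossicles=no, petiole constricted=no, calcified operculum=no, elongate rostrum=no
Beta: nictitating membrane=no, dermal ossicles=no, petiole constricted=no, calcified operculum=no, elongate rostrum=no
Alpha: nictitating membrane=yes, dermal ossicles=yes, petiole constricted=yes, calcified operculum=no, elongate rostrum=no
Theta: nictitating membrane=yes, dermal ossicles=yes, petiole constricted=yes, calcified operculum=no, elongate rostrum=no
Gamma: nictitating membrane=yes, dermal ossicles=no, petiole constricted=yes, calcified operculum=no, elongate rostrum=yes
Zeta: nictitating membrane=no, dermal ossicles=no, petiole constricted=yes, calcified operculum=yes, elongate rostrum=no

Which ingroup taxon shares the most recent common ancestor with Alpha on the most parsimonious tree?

Theta

The outgroup has state 'no' for every character, so 'yes' is the derived state throughout.
Only Alpha, Gamma, and Theta show the derived state 'yes' for nictitating membrane, supporting them as a clade.
Only Alpha and Theta show the derived state 'yes' for dermal ossicles, supporting them as a clade.
petiole constricted (derived state 'yes') is shared by Alpha, Gamma, Theta, and Zeta — a synapomorphy uniting that clade.
calcified operculum (derived state 'yes') is unique to Zeta (autapomorphy; uninformative for grouping).
elongate rostrum: derived state 'yes' in Gamma only — an autapomorphy, so it tells us nothing about relationships among taxa.
Most parsimonious ingroup topology: (Beta,(((Alpha,Theta),Gamma),Zeta)).
Alpha and Theta form a cherry on this tree, so they are sister taxa.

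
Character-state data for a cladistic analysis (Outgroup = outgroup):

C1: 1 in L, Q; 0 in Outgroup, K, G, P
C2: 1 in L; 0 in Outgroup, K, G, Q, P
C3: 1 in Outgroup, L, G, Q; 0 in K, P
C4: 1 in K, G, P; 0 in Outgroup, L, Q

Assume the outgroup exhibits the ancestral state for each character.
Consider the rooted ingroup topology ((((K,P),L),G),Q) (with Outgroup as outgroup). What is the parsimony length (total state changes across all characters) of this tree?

Map each character onto ((((K,P),L),G),Q) (rooted by Outgroup) and count the minimum state changes it requires (Fitch parsimony):
C1: 2; C2: 1; C3: 1; C4: 2.
Total tree length = 6.

6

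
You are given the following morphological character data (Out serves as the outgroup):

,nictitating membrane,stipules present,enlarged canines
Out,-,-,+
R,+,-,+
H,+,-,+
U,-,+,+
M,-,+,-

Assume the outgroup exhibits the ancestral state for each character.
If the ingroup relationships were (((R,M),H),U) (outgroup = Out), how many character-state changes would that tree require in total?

Map each character onto (((R,M),H),U) (rooted by Out) and count the minimum state changes it requires (Fitch parsimony):
nictitating membrane: 2; stipules present: 2; enlarged canines: 1.
Total tree length = 5.

5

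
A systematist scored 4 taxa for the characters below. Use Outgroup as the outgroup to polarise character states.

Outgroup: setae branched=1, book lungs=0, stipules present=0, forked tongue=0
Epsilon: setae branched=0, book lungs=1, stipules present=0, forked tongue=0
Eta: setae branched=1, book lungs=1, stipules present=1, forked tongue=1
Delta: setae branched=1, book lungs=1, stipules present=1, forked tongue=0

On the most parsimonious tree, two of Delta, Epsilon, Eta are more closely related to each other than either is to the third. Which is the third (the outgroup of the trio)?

Character polarity is set by the outgroup: the derived state is whichever differs from the outgroup's state, so for setae branched the derived state is '0', and for the remaining characters it is '1'.
setae branched: derived state '0' in Epsilon only — an autapomorphy, so it tells us nothing about relationships among taxa.
book lungs (derived state '1') is shared by all ingroup taxa — unites the whole ingroup.
stipules present (derived state '1') is shared by Delta and Eta — a synapomorphy uniting that clade.
forked tongue: derived state '1' in Eta only — an autapomorphy, so it tells us nothing about relationships among taxa.
Most parsimonious ingroup topology: (Epsilon,(Eta,Delta)).
Eta and Delta share a more recent common ancestor with each other than either does with Epsilon, so Epsilon is the least closely related of the three.

Epsilon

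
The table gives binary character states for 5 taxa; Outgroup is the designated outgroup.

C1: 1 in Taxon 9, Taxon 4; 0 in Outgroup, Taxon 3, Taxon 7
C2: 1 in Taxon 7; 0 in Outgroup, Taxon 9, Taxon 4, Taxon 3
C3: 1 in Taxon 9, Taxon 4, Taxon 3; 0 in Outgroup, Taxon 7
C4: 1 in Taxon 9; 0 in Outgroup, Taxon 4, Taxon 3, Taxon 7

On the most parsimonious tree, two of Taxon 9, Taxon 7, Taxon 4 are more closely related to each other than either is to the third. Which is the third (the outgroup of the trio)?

Taxon 7

The outgroup has state '0' for every character, so '1' is the derived state throughout.
Only Taxon 4 and Taxon 9 show the derived state '1' for C1, supporting them as a clade.
C2 (derived state '1') is unique to Taxon 7 (autapomorphy; uninformative for grouping).
C3: derived state '1' in Taxon 3, Taxon 4, and Taxon 9 only — synapomorphy for {Taxon 3, Taxon 4, Taxon 9}.
C4 (derived state '1') is unique to Taxon 9 (autapomorphy; uninformative for grouping).
Most parsimonious ingroup topology: (((Taxon 9,Taxon 4),Taxon 3),Taxon 7).
Taxon 9 and Taxon 4 share a more recent common ancestor with each other than either does with Taxon 7, so Taxon 7 is the least closely related of the three.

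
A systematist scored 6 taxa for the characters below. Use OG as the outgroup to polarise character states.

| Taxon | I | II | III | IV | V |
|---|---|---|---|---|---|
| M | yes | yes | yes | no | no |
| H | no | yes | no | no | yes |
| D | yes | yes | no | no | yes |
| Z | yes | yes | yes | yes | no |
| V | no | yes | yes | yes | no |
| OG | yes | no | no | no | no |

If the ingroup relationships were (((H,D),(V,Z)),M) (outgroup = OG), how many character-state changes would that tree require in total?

7

Map each character onto (((H,D),(V,Z)),M) (rooted by OG) and count the minimum state changes it requires (Fitch parsimony):
I: 2; II: 1; III: 2; IV: 1; V: 1.
Total tree length = 7.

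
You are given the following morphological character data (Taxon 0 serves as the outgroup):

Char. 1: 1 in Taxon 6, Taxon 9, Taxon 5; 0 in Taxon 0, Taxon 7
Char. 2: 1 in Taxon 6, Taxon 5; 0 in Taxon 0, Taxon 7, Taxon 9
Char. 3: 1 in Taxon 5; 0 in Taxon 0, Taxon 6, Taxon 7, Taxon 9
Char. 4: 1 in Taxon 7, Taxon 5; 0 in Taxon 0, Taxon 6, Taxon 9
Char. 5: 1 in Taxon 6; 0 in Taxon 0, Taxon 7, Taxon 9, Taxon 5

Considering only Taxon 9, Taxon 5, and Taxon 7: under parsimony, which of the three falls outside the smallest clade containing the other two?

The outgroup has state '0' for every character, so '1' is the derived state throughout.
Char. 1 (derived state '1') is shared by Taxon 5, Taxon 6, and Taxon 9 — a synapomorphy uniting that clade.
Char. 2: derived state '1' in Taxon 5 and Taxon 6 only — synapomorphy for {Taxon 5, Taxon 6}.
Char. 3: derived state '1' in Taxon 5 only — an autapomorphy, so it tells us nothing about relationships among taxa.
Char. 4 (state '1') occurs in Taxon 5 and Taxon 7 but conflicts with the nesting implied by the other characters — most parsimoniously interpreted as homoplasy.
Char. 5: derived state '1' in Taxon 6 only — an autapomorphy, so it tells us nothing about relationships among taxa.
Most parsimonious ingroup topology: (((Taxon 6,Taxon 5),Taxon 9),Taxon 7).
Taxon 5 and Taxon 9 share a more recent common ancestor with each other than either does with Taxon 7, so Taxon 7 is the least closely related of the three.

Taxon 7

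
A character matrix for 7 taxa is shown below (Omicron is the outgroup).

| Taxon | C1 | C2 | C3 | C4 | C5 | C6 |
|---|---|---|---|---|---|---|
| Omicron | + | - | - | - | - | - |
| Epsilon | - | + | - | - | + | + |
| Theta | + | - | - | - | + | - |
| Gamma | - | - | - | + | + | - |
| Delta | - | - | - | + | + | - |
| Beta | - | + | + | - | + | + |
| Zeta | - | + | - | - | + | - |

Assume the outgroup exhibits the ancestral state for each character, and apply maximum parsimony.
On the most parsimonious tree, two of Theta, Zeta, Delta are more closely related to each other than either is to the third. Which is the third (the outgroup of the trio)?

Character polarity is set by the outgroup: the derived state is whichever differs from the outgroup's state, so for C1 the derived state is '-', and for the remaining characters it is '+'.
Only Beta, Delta, Epsilon, Gamma, and Zeta show the derived state '-' for C1, supporting them as a clade.
C2 (derived state '+') is shared by Beta, Epsilon, and Zeta — a synapomorphy uniting that clade.
C3: derived state '+' in Beta only — an autapomorphy, so it tells us nothing about relationships among taxa.
Only Delta and Gamma show the derived state '+' for C4, supporting them as a clade.
All ingroup taxa share the derived state '+' for C5; it defines the ingroup but does not resolve relationships within it.
C6: derived state '+' in Beta and Epsilon only — synapomorphy for {Beta, Epsilon}.
Most parsimonious ingroup topology: ((((Epsilon,Beta),Zeta),(Gamma,Delta)),Theta).
Zeta and Delta share a more recent common ancestor with each other than either does with Theta, so Theta is the least closely related of the three.

Theta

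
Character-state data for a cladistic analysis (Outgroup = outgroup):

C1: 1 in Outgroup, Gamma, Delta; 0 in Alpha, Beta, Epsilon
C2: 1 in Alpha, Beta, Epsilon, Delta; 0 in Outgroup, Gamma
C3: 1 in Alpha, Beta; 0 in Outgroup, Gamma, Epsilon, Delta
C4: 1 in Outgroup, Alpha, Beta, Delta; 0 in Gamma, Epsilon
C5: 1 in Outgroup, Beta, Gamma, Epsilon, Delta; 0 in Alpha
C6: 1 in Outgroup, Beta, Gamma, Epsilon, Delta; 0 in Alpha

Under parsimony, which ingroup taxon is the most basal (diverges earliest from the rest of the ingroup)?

Gamma

Character polarity is set by the outgroup: the derived state is whichever differs from the outgroup's state, so for C1, C4, C5, C6 the derived state is '0', and for the remaining characters it is '1'.
C1: derived state '0' in Alpha, Beta, and Epsilon only — synapomorphy for {Alpha, Beta, Epsilon}.
C2 (derived state '1') is shared by Alpha, Beta, Delta, and Epsilon — a synapomorphy uniting that clade.
Only Alpha and Beta show the derived state '1' for C3, supporting them as a clade.
C4 groups Epsilon and Gamma, which is incompatible with the clades supported by the remaining characters; treating it as convergent (homoplasy) costs fewer steps than any alternative tree.
C5 (derived state '0') is unique to Alpha (autapomorphy; uninformative for grouping).
C6: derived state '0' in Alpha only — an autapomorphy, so it tells us nothing about relationships among taxa.
Most parsimonious ingroup topology: ((((Alpha,Beta),Epsilon),Delta),Gamma).
Gamma is sister to the clade containing all other ingroup taxa, so it is the earliest-diverging (most basal) ingroup lineage.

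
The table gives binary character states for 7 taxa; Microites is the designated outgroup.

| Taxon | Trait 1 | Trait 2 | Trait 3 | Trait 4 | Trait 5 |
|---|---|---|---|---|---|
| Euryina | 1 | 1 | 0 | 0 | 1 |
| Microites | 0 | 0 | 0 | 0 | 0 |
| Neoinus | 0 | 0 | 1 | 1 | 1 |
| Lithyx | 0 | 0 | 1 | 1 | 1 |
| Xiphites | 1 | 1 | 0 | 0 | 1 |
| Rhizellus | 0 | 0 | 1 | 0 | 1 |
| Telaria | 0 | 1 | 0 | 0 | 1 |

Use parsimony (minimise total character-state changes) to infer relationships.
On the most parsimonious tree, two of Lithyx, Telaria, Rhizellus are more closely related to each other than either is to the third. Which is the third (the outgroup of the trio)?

The outgroup has state '0' for every character, so '1' is the derived state throughout.
Trait 1 (derived state '1') is shared by Euryina and Xiphites — a synapomorphy uniting that clade.
Trait 2 (derived state '1') is shared by Euryina, Telaria, and Xiphites — a synapomorphy uniting that clade.
Only Lithyx, Neoinus, and Rhizellus show the derived state '1' for Trait 3, supporting them as a clade.
Trait 4: derived state '1' in Lithyx and Neoinus only — synapomorphy for {Lithyx, Neoinus}.
All ingroup taxa share the derived state '1' for Trait 5; it defines the ingroup but does not resolve relationships within it.
Most parsimonious ingroup topology: (((Neoinus,Lithyx),Rhizellus),((Xiphites,Euryina),Telaria)).
Lithyx and Rhizellus share a more recent common ancestor with each other than either does with Telaria, so Telaria is the least closely related of the three.

Telaria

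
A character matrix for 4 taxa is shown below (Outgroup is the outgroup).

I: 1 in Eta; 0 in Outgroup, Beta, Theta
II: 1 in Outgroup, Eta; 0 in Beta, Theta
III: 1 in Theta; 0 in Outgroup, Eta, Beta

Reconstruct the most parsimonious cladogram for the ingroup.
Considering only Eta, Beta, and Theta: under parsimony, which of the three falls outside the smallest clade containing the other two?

Eta

Character polarity is set by the outgroup: the derived state is whichever differs from the outgroup's state, so for II the derived state is '0', and for the remaining characters it is '1'.
I (derived state '1') is unique to Eta (autapomorphy; uninformative for grouping).
II: derived state '0' in Beta and Theta only — synapomorphy for {Beta, Theta}.
III (derived state '1') is unique to Theta (autapomorphy; uninformative for grouping).
Most parsimonious ingroup topology: (Eta,(Beta,Theta)).
Beta and Theta share a more recent common ancestor with each other than either does with Eta, so Eta is the least closely related of the three.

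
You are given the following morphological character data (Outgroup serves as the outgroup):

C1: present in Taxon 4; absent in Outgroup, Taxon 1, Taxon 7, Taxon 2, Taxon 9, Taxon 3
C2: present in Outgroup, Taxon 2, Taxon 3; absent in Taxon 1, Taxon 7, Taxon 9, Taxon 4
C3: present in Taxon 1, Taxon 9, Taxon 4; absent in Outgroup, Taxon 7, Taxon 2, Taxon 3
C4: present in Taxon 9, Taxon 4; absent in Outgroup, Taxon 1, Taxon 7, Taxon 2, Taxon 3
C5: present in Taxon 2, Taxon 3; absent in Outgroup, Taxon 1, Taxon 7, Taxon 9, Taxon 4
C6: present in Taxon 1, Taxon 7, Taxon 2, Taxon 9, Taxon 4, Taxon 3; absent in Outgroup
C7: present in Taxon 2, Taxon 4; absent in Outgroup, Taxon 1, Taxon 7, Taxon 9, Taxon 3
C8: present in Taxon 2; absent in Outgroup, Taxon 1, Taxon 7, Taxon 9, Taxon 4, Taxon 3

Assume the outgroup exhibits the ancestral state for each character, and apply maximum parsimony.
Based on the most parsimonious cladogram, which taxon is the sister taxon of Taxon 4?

Taxon 9

Character polarity is set by the outgroup: the derived state is whichever differs from the outgroup's state, so for C2 the derived state is 'absent', and for the remaining characters it is 'present'.
C1 (derived state 'present') is unique to Taxon 4 (autapomorphy; uninformative for grouping).
C2: derived state 'absent' in Taxon 1, Taxon 4, Taxon 7, and Taxon 9 only — synapomorphy for {Taxon 1, Taxon 4, Taxon 7, Taxon 9}.
C3: derived state 'present' in Taxon 1, Taxon 4, and Taxon 9 only — synapomorphy for {Taxon 1, Taxon 4, Taxon 9}.
C4 (derived state 'present') is shared by Taxon 4 and Taxon 9 — a synapomorphy uniting that clade.
C5: derived state 'present' in Taxon 2 and Taxon 3 only — synapomorphy for {Taxon 2, Taxon 3}.
All ingroup taxa share the derived state 'present' for C6; it defines the ingroup but does not resolve relationships within it.
C7 groups Taxon 2 and Taxon 4, which is incompatible with the clades supported by the remaining characters; treating it as convergent (homoplasy) costs fewer steps than any alternative tree.
C8: derived state 'present' in Taxon 2 only — an autapomorphy, so it tells us nothing about relationships among taxa.
Most parsimonious ingroup topology: (((Taxon 1,(Taxon 9,Taxon 4)),Taxon 7),(Taxon 2,Taxon 3)).
Taxon 4 and Taxon 9 form a cherry on this tree, so they are sister taxa.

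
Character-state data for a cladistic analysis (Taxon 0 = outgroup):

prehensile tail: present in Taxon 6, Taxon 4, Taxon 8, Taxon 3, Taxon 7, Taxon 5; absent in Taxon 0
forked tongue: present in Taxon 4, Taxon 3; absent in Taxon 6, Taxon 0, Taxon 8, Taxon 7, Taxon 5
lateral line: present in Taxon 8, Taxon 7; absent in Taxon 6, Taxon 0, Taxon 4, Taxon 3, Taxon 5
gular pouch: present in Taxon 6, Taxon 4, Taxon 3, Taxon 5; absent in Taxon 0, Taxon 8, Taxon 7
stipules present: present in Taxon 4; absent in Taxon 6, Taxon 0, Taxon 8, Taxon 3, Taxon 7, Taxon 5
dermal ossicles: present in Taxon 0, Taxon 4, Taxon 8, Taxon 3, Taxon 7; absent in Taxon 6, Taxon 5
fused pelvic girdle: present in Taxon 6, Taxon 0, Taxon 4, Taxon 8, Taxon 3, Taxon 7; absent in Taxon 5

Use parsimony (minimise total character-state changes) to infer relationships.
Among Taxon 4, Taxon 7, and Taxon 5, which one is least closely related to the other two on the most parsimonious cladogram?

Taxon 7

Character polarity is set by the outgroup: the derived state is whichever differs from the outgroup's state, so for dermal ossicles, fused pelvic girdle the derived state is 'absent', and for the remaining characters it is 'present'.
prehensile tail (derived state 'present') is shared by all ingroup taxa — unites the whole ingroup.
forked tongue (derived state 'present') is shared by Taxon 3 and Taxon 4 — a synapomorphy uniting that clade.
lateral line (derived state 'present') is shared by Taxon 7 and Taxon 8 — a synapomorphy uniting that clade.
Only Taxon 3, Taxon 4, Taxon 5, and Taxon 6 show the derived state 'present' for gular pouch, supporting them as a clade.
stipules present (derived state 'present') is unique to Taxon 4 (autapomorphy; uninformative for grouping).
dermal ossicles: derived state 'absent' in Taxon 5 and Taxon 6 only — synapomorphy for {Taxon 5, Taxon 6}.
fused pelvic girdle: derived state 'absent' in Taxon 5 only — an autapomorphy, so it tells us nothing about relationships among taxa.
Most parsimonious ingroup topology: (((Taxon 3,Taxon 4),(Taxon 5,Taxon 6)),(Taxon 8,Taxon 7)).
Taxon 5 and Taxon 4 share a more recent common ancestor with each other than either does with Taxon 7, so Taxon 7 is the least closely related of the three.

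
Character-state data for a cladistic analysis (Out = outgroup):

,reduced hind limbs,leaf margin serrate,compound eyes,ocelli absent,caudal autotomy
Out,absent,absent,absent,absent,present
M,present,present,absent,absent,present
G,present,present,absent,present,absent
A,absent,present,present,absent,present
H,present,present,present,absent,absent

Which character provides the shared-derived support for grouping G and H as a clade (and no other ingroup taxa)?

Character polarity is set by the outgroup: the derived state is whichever differs from the outgroup's state, so for caudal autotomy the derived state is 'absent', and for the remaining characters it is 'present'.
Only G, H, and M show the derived state 'present' for reduced hind limbs, supporting them as a clade.
leaf margin serrate (derived state 'present') is shared by all ingroup taxa — unites the whole ingroup.
compound eyes (state 'present') occurs in A and H but conflicts with the nesting implied by the other characters — most parsimoniously interpreted as homoplasy.
ocelli absent: derived state 'present' in G only — an autapomorphy, so it tells us nothing about relationships among taxa.
Only G and H show the derived state 'absent' for caudal autotomy, supporting them as a clade.
Most parsimonious ingroup topology: ((M,(G,H)),A).
The clade {G, H} is supported by caudal autotomy: its derived state 'absent' occurs in exactly those taxa and in no other taxon (including the outgroup).

caudal autotomy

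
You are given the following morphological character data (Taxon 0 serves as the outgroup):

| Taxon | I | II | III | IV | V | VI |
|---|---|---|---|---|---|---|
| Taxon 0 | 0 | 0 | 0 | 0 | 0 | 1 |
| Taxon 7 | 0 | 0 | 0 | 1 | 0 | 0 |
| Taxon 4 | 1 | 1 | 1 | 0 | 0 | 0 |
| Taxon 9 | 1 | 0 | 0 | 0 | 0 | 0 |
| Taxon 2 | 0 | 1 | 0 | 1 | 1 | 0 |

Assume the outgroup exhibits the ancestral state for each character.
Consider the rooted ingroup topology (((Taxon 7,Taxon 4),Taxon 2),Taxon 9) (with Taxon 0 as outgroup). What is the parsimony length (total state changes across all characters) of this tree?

9

Map each character onto (((Taxon 7,Taxon 4),Taxon 2),Taxon 9) (rooted by Taxon 0) and count the minimum state changes it requires (Fitch parsimony):
I: 2; II: 2; III: 1; IV: 2; V: 1; VI: 1.
Total tree length = 9.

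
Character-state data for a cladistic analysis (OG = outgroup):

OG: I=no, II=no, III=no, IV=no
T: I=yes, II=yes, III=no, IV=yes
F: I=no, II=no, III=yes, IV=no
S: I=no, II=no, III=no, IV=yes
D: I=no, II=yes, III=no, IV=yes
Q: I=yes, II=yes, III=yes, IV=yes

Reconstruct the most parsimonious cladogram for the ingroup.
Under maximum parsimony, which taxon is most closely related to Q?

T

The outgroup has state 'no' for every character, so 'yes' is the derived state throughout.
I: derived state 'yes' in Q and T only — synapomorphy for {Q, T}.
II: derived state 'yes' in D, Q, and T only — synapomorphy for {D, Q, T}.
III groups F and Q, which is incompatible with the clades supported by the remaining characters; treating it as convergent (homoplasy) costs fewer steps than any alternative tree.
IV (derived state 'yes') is shared by D, Q, S, and T — a synapomorphy uniting that clade.
Most parsimonious ingroup topology: ((((T,Q),D),S),F).
Q and T form a cherry on this tree, so they are sister taxa.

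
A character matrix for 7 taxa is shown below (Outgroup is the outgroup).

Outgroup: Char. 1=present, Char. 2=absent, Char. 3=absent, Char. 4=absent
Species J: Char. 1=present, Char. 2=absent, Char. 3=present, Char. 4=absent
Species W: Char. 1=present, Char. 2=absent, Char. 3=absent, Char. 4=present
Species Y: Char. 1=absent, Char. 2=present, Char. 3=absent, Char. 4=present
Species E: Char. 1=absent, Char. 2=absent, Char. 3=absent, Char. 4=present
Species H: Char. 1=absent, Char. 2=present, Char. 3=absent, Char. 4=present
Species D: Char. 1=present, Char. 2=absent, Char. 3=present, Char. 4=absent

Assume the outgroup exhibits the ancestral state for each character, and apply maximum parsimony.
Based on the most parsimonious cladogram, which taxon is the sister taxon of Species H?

Species Y

Character polarity is set by the outgroup: the derived state is whichever differs from the outgroup's state, so for Char. 1 the derived state is 'absent', and for the remaining characters it is 'present'.
Char. 1: derived state 'absent' in Species E, Species H, and Species Y only — synapomorphy for {Species E, Species H, Species Y}.
Char. 2: derived state 'present' in Species H and Species Y only — synapomorphy for {Species H, Species Y}.
Char. 3 (derived state 'present') is shared by Species D and Species J — a synapomorphy uniting that clade.
Only Species E, Species H, Species W, and Species Y show the derived state 'present' for Char. 4, supporting them as a clade.
Most parsimonious ingroup topology: ((Species J,Species D),(Species W,((Species Y,Species H),Species E))).
Species H and Species Y form a cherry on this tree, so they are sister taxa.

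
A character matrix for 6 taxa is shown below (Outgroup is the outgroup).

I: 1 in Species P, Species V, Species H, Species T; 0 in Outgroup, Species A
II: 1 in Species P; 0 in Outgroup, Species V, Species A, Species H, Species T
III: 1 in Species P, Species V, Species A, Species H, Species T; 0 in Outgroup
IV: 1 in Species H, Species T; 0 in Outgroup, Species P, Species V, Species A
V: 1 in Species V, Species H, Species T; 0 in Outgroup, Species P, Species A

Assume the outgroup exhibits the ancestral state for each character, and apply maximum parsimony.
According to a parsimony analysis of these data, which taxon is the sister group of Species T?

Species H

The outgroup has state '0' for every character, so '1' is the derived state throughout.
I (derived state '1') is shared by Species H, Species P, Species T, and Species V — a synapomorphy uniting that clade.
II (derived state '1') is unique to Species P (autapomorphy; uninformative for grouping).
All ingroup taxa share the derived state '1' for III; it defines the ingroup but does not resolve relationships within it.
IV: derived state '1' in Species H and Species T only — synapomorphy for {Species H, Species T}.
Only Species H, Species T, and Species V show the derived state '1' for V, supporting them as a clade.
Most parsimonious ingroup topology: ((Species P,(Species V,(Species H,Species T))),Species A).
Species T and Species H form a cherry on this tree, so they are sister taxa.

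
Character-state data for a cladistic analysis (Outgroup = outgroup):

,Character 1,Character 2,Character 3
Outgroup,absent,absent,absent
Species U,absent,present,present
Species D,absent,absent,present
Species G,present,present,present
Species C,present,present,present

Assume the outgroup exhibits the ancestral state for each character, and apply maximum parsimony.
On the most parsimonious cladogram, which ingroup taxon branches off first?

Species D

The outgroup has state 'absent' for every character, so 'present' is the derived state throughout.
Only Species C and Species G show the derived state 'present' for Character 1, supporting them as a clade.
Character 2 (derived state 'present') is shared by Species C, Species G, and Species U — a synapomorphy uniting that clade.
Character 3 (derived state 'present') is shared by all ingroup taxa — unites the whole ingroup.
Most parsimonious ingroup topology: ((Species U,(Species G,Species C)),Species D).
Species D is sister to the clade containing all other ingroup taxa, so it is the earliest-diverging (most basal) ingroup lineage.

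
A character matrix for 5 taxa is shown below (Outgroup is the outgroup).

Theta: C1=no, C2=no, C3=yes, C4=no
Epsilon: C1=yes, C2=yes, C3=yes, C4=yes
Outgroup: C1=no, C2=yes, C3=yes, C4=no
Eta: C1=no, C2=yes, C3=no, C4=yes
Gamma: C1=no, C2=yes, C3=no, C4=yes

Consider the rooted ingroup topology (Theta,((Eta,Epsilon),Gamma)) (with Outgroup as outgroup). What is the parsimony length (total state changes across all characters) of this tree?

5

Map each character onto (Theta,((Eta,Epsilon),Gamma)) (rooted by Outgroup) and count the minimum state changes it requires (Fitch parsimony):
C1: 1; C2: 1; C3: 2; C4: 1.
Total tree length = 5.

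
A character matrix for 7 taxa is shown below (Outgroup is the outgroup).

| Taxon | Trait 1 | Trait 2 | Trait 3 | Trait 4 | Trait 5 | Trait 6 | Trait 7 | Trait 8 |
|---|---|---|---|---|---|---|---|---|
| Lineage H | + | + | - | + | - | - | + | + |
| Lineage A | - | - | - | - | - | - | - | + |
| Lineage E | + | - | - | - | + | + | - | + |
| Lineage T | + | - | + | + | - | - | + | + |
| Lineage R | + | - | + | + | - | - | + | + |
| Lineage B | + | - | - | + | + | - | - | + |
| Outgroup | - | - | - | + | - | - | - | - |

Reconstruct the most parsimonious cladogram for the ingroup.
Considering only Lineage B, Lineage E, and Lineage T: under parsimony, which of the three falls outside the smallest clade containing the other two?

Character polarity is set by the outgroup: the derived state is whichever differs from the outgroup's state, so for Trait 4 the derived state is '-', and for the remaining characters it is '+'.
Trait 1 (derived state '+') is shared by Lineage B, Lineage E, Lineage H, Lineage R, and Lineage T — a synapomorphy uniting that clade.
Trait 2 (derived state '+') is unique to Lineage H (autapomorphy; uninformative for grouping).
Trait 3 (derived state '+') is shared by Lineage R and Lineage T — a synapomorphy uniting that clade.
Trait 4 (state '-') occurs in Lineage A and Lineage E but conflicts with the nesting implied by the other characters — most parsimoniously interpreted as homoplasy.
Trait 5: derived state '+' in Lineage B and Lineage E only — synapomorphy for {Lineage B, Lineage E}.
Trait 6 (derived state '+') is unique to Lineage E (autapomorphy; uninformative for grouping).
Only Lineage H, Lineage R, and Lineage T show the derived state '+' for Trait 7, supporting them as a clade.
All ingroup taxa share the derived state '+' for Trait 8; it defines the ingroup but does not resolve relationships within it.
Most parsimonious ingroup topology: ((((Lineage R,Lineage T),Lineage H),(Lineage E,Lineage B)),Lineage A).
Lineage B and Lineage E share a more recent common ancestor with each other than either does with Lineage T, so Lineage T is the least closely related of the three.

Lineage T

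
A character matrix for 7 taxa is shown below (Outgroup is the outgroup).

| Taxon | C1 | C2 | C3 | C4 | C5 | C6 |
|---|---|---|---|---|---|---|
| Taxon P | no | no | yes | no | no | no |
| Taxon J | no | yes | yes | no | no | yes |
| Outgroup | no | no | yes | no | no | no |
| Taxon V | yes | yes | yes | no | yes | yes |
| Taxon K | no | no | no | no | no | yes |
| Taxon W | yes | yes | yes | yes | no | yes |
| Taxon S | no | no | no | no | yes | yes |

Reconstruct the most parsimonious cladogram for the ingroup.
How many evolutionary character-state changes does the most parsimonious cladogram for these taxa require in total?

Character polarity is set by the outgroup: the derived state is whichever differs from the outgroup's state, so for C3 the derived state is 'no', and for the remaining characters it is 'yes'.
C1 (derived state 'yes') is shared by Taxon V and Taxon W — a synapomorphy uniting that clade.
Only Taxon J, Taxon V, and Taxon W show the derived state 'yes' for C2, supporting them as a clade.
C3 (derived state 'no') is shared by Taxon K and Taxon S — a synapomorphy uniting that clade.
C4: derived state 'yes' in Taxon W only — an autapomorphy, so it tells us nothing about relationships among taxa.
C5 (state 'yes') occurs in Taxon S and Taxon V but conflicts with the nesting implied by the other characters — most parsimoniously interpreted as homoplasy.
C6 (derived state 'yes') is shared by Taxon J, Taxon K, Taxon S, Taxon V, and Taxon W — a synapomorphy uniting that clade.
Most parsimonious ingroup topology: (((Taxon K,Taxon S),((Taxon V,Taxon W),Taxon J)),Taxon P).
Changes per character on this tree: C1: 1; C2: 1; C3: 1; C4: 1; C5: 2; C6: 1.
Total = 7.

7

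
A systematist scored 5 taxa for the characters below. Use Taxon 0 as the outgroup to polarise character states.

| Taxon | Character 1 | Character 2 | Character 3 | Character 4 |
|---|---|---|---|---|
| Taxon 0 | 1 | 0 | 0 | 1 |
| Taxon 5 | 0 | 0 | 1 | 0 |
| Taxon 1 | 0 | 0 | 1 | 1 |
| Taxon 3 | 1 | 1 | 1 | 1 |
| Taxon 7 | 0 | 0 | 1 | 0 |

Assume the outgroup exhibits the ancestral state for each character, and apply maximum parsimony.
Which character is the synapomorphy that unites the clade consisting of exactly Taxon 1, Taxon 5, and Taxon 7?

Character 1

Character polarity is set by the outgroup: the derived state is whichever differs from the outgroup's state, so for Character 1, Character 4 the derived state is '0', and for the remaining characters it is '1'.
Character 1: derived state '0' in Taxon 1, Taxon 5, and Taxon 7 only — synapomorphy for {Taxon 1, Taxon 5, Taxon 7}.
Character 2 (derived state '1') is unique to Taxon 3 (autapomorphy; uninformative for grouping).
Character 3 (derived state '1') is shared by all ingroup taxa — unites the whole ingroup.
Only Taxon 5 and Taxon 7 show the derived state '0' for Character 4, supporting them as a clade.
Most parsimonious ingroup topology: (((Taxon 5,Taxon 7),Taxon 1),Taxon 3).
The clade {Taxon 1, Taxon 5, Taxon 7} is supported by Character 1: its derived state '0' occurs in exactly those taxa and in no other taxon (including the outgroup).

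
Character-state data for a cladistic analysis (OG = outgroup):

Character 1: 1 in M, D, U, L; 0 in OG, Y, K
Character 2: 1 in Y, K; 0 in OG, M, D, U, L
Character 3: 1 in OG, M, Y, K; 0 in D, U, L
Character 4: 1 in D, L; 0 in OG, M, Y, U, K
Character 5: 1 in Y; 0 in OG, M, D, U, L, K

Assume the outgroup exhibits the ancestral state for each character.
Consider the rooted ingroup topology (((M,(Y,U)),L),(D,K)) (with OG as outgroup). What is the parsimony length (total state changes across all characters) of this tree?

11

Map each character onto (((M,(Y,U)),L),(D,K)) (rooted by OG) and count the minimum state changes it requires (Fitch parsimony):
Character 1: 3; Character 2: 2; Character 3: 3; Character 4: 2; Character 5: 1.
Total tree length = 11.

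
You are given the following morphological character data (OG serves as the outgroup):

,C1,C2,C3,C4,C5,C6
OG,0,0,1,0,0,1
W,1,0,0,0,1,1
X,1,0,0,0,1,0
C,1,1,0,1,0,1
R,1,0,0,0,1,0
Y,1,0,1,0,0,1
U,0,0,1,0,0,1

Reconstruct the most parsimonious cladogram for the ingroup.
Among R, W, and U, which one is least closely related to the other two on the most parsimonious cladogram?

Character polarity is set by the outgroup: the derived state is whichever differs from the outgroup's state, so for C3, C6 the derived state is '0', and for the remaining characters it is '1'.
C1: derived state '1' in C, R, W, X, and Y only — synapomorphy for {C, R, W, X, Y}.
C2: derived state '1' in C only — an autapomorphy, so it tells us nothing about relationships among taxa.
C3 (derived state '0') is shared by C, R, W, and X — a synapomorphy uniting that clade.
C4 (derived state '1') is unique to C (autapomorphy; uninformative for grouping).
C5 (derived state '1') is shared by R, W, and X — a synapomorphy uniting that clade.
C6 (derived state '0') is shared by R and X — a synapomorphy uniting that clade.
Most parsimonious ingroup topology: ((((W,(X,R)),C),Y),U).
W and R share a more recent common ancestor with each other than either does with U, so U is the least closely related of the three.

U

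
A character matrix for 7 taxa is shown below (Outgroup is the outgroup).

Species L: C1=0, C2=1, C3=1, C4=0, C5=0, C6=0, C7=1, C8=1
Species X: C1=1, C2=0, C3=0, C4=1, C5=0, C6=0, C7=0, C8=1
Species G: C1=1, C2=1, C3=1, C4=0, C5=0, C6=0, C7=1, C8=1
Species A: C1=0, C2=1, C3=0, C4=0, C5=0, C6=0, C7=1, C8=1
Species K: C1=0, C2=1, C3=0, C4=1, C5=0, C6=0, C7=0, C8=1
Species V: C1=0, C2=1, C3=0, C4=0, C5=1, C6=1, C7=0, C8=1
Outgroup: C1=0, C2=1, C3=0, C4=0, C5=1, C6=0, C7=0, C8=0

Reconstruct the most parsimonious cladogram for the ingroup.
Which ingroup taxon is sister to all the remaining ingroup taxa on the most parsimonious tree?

Character polarity is set by the outgroup: the derived state is whichever differs from the outgroup's state, so for C2, C5 the derived state is '0', and for the remaining characters it is '1'.
C1 groups Species G and Species X, which is incompatible with the clades supported by the remaining characters; treating it as convergent (homoplasy) costs fewer steps than any alternative tree.
C2 (derived state '0') is unique to Species X (autapomorphy; uninformative for grouping).
C3 (derived state '1') is shared by Species G and Species L — a synapomorphy uniting that clade.
C4 (derived state '1') is shared by Species K and Species X — a synapomorphy uniting that clade.
C5: derived state '0' in Species A, Species G, Species K, Species L, and Species X only — synapomorphy for {Species A, Species G, Species K, Species L, Species X}.
C6 (derived state '1') is unique to Species V (autapomorphy; uninformative for grouping).
C7: derived state '1' in Species A, Species G, and Species L only — synapomorphy for {Species A, Species G, Species L}.
C8 (derived state '1') is shared by all ingroup taxa — unites the whole ingroup.
Most parsimonious ingroup topology: (((Species X,Species K),((Species L,Species G),Species A)),Species V).
Species V is sister to the clade containing all other ingroup taxa, so it is the earliest-diverging (most basal) ingroup lineage.

Species V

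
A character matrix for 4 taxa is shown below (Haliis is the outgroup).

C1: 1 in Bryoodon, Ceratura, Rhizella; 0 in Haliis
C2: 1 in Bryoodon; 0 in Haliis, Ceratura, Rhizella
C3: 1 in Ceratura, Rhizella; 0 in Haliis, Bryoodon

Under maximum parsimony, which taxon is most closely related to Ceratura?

The outgroup has state '0' for every character, so '1' is the derived state throughout.
C1 (derived state '1') is shared by all ingroup taxa — unites the whole ingroup.
C2 (derived state '1') is unique to Bryoodon (autapomorphy; uninformative for grouping).
C3 (derived state '1') is shared by Ceratura and Rhizella — a synapomorphy uniting that clade.
Most parsimonious ingroup topology: ((Ceratura,Rhizella),Bryoodon).
Ceratura and Rhizella form a cherry on this tree, so they are sister taxa.

Rhizella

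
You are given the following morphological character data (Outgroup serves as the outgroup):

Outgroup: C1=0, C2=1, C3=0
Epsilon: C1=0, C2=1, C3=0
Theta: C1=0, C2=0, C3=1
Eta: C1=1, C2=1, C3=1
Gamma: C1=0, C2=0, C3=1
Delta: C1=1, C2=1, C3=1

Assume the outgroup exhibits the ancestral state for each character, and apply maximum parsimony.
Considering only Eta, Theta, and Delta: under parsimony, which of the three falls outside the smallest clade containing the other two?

Character polarity is set by the outgroup: the derived state is whichever differs from the outgroup's state, so for C2 the derived state is '0', and for the remaining characters it is '1'.
C1 (derived state '1') is shared by Delta and Eta — a synapomorphy uniting that clade.
C2: derived state '0' in Gamma and Theta only — synapomorphy for {Gamma, Theta}.
C3: derived state '1' in Delta, Eta, Gamma, and Theta only — synapomorphy for {Delta, Eta, Gamma, Theta}.
Most parsimonious ingroup topology: (Epsilon,((Theta,Gamma),(Eta,Delta))).
Delta and Eta share a more recent common ancestor with each other than either does with Theta, so Theta is the least closely related of the three.

Theta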